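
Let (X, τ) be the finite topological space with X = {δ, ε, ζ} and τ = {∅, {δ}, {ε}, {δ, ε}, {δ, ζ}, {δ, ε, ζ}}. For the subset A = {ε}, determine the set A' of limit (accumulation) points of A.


A' = ∅

For each x ∈ X, list the open sets U ∈ τ with x ∈ U, then check whether U ∩ (A ∖ {x}) ≠ ∅ for every such U.
  x = δ: open {δ} ∋ x has {δ} ∩ (A ∖ {δ}) = ∅, so x is NOT a limit point.
  x = ε: open {ε} ∋ x has {ε} ∩ (A ∖ {ε}) = ∅, so x is NOT a limit point.
  x = ζ: open {δ, ζ} ∋ x has {δ, ζ} ∩ (A ∖ {ζ}) = ∅, so x is NOT a limit point.
Collecting: A' = ∅.


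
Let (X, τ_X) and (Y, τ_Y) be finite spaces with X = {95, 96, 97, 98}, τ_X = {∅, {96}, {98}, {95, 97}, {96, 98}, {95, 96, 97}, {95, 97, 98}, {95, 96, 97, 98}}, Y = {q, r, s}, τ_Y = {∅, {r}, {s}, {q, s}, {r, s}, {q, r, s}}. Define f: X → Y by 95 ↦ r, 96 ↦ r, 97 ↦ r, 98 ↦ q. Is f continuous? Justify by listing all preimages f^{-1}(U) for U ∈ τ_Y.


f IS continuous.

Compute f^{-1}(U) for each U ∈ τ_Y:
  U = ∅: f^{-1}(U) = ∅ ∈ τ_X ✓.
  U = {r}: f^{-1}(U) = {95, 96, 97} ∈ τ_X ✓.
  U = {s}: f^{-1}(U) = ∅ ∈ τ_X ✓.
  U = {q, s}: f^{-1}(U) = {98} ∈ τ_X ✓.
  U = {r, s}: f^{-1}(U) = {95, 96, 97} ∈ τ_X ✓.
  U = {q, r, s}: f^{-1}(U) = {95, 96, 97, 98} ∈ τ_X ✓.
Every preimage lies in τ_X, so f IS continuous.


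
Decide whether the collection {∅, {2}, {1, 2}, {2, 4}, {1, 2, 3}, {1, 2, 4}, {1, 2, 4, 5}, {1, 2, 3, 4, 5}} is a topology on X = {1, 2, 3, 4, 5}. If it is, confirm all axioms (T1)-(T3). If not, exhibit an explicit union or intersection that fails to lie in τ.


τ is NOT a topology on X.

Axiom (T1): ∅ ∈ τ? Yes; X ∈ τ? Yes.
Axiom (T2/T3): check pairwise unions and intersections of members of τ.
Counterexample for (T2): {2, 4} ∪ {1, 2, 3} = {1, 2, 3, 4} ∉ τ. Therefore τ is NOT a topology.


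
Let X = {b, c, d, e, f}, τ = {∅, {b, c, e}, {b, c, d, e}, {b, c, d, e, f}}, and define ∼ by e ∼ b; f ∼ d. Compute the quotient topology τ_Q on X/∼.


X/∼ = {[b=e], [c], [d=f]}; |τ_Q| = 3.

Equivalence classes: [b=e], [c], [d=f].
Quotient map π: X → X/∼ sends b ↦ [b=e], c ↦ [c], d ↦ [d=f], e ↦ [b=e], f ↦ [d=f].
For each subset V ⊆ X/∼, compute π^{-1}(V) ⊆ X and check whether π^{-1}(V) ∈ τ. V is open in τ_Q iff π^{-1}(V) ∈ τ.
  V = {}: π^{-1}(V) = ∅ ∈ τ ✓.
  V = {[b=e]}: π^{-1}(V) = {b, e} ∉ τ ✗.
  V = {[c]}: π^{-1}(V) = {c} ∉ τ ✗.
  V = {[b=e], [c]}: π^{-1}(V) = {b, c, e} ∈ τ ✓.
  V = {[d=f]}: π^{-1}(V) = {d, f} ∉ τ ✗.
  V = {[b=e], [d=f]}: π^{-1}(V) = {b, d, e, f} ∉ τ ✗.
  V = {[c], [d=f]}: π^{-1}(V) = {c, d, f} ∉ τ ✗.
  V = {[b=e], [c], [d=f]}: π^{-1}(V) = {b, c, d, e, f} ∈ τ ✓.
Open sets in the quotient: τ_Q = {{}, {[b=e], [c]}, {[b=e], [c], [d=f]}} (3 elements).


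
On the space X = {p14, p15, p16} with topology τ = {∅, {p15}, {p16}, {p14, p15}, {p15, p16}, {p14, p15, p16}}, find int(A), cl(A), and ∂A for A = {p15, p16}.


int(A) = {p15, p16}, cl(A) = {p14, p15, p16}, ∂A = {p14}.

Closed sets in (X, τ) are complements of opens:
  closed(X, τ) = {∅, {p14}, {p16}, {p14, p15}, {p14, p16}, {p14, p15, p16}}.
int(A) = ⋃ {U ∈ τ : U ⊆ A}. Opens contained in A: ∅, {p15}, {p16}, {p15, p16}.
Taking the union of these: int(A) = {p15, p16}.
cl(A) = ⋂ {C closed : A ⊆ C}. Closed sets containing A: {p14, p15, p16}.
Intersecting these: cl(A) = {p14, p15, p16}.
∂A = cl(A) ∖ int(A) = {p14, p15, p16} ∖ {p15, p16} = {p14}.


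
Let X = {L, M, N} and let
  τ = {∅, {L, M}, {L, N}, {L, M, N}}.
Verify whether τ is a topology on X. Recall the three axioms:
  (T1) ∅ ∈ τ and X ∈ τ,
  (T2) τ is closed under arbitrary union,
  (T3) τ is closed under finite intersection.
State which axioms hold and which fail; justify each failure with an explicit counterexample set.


τ is NOT a topology on X.

Axiom (T1): ∅ ∈ τ? Yes; X ∈ τ? Yes.
Axiom (T2/T3): check pairwise unions and intersections of members of τ.
Counterexample for (T3): {L, M} ∩ {L, N} = {L} ∉ τ. Therefore τ is NOT a topology.


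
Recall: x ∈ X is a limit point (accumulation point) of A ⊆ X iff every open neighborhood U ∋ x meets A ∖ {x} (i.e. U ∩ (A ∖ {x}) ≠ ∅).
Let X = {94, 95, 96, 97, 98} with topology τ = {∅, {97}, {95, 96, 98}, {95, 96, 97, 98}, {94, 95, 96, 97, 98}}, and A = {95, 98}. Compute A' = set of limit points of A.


A' = {94, 95, 96, 98}

For each x ∈ X, list the open sets U ∈ τ with x ∈ U, then check whether U ∩ (A ∖ {x}) ≠ ∅ for every such U.
  x = 94: opens ∋ x are {94, 95, 96, 97, 98}; each meets A ∖ {94}, so x IS a limit point.
  x = 95: opens ∋ x are {95, 96, 98}, {95, 96, 97, 98}, {94, 95, 96, 97, 98}; each meets A ∖ {95}, so x IS a limit point.
  x = 96: opens ∋ x are {95, 96, 98}, {95, 96, 97, 98}, {94, 95, 96, 97, 98}; each meets A ∖ {96}, so x IS a limit point.
  x = 97: open {97} ∋ x has {97} ∩ (A ∖ {97}) = ∅, so x is NOT a limit point.
  x = 98: opens ∋ x are {95, 96, 98}, {95, 96, 97, 98}, {94, 95, 96, 97, 98}; each meets A ∖ {98}, so x IS a limit point.
Collecting: A' = {94, 95, 96, 98}.


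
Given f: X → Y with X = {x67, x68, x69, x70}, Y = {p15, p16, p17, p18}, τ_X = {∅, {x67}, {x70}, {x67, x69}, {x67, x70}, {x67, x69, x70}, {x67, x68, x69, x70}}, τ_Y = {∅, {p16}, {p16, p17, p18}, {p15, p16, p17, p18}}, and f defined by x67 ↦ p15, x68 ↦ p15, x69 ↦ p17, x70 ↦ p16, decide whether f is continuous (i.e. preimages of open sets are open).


f is NOT continuous.

Compute f^{-1}(U) for each U ∈ τ_Y:
  U = ∅: f^{-1}(U) = ∅ ∈ τ_X ✓.
  U = {p16}: f^{-1}(U) = {x70} ∈ τ_X ✓.
  U = {p16, p17, p18}: f^{-1}(U) = {x69, x70} ∉ τ_X ✗.
  U = {p15, p16, p17, p18}: f^{-1}(U) = {x67, x68, x69, x70} ∈ τ_X ✓.
Found U = {p16, p17, p18} with f^{-1}(U) = {x69, x70} not in τ_X. Therefore f is NOT continuous.


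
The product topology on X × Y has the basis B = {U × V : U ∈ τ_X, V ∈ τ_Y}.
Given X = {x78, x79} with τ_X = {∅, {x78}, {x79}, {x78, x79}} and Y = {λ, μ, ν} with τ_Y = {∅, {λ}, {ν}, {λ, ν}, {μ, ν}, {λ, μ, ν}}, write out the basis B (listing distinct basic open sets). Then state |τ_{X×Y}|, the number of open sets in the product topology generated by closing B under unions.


Basis B = {∅ × ∅, {x78} × {λ}, {x78} × {ν}, {x79} × {λ}, {x79} × {ν}, {x78} × {λ, ν}, {x78, x79} × {λ}, {x78} × {μ, ν}, {x78, x79} × {ν}, {x79} × {λ, ν}, {x79} × {μ, ν}, {x78} × {λ, μ, ν}, {x79} × {λ, μ, ν}, {x78, x79} × {λ, ν}, {x78, x79} × {μ, ν}, {x78, x79} × {λ, μ, ν}}; |τ_{X×Y}| = 36.

Enumerate products U × V with U ∈ τ_X, V ∈ τ_Y (deduplicated):
  ∅ × ∅ = {} (∅)
  {x78} × {λ} = {(x78,λ)}
  {x78} × {ν} = {(x78,ν)}
  {x79} × {λ} = {(x79,λ)}
  {x79} × {ν} = {(x79,ν)}
  {x78} × {λ, ν} = {(x78,λ), (x78,ν)}
  {x78, x79} × {λ} = {(x78,λ), (x79,λ)}
  {x78} × {μ, ν} = {(x78,μ), (x78,ν)}
  {x78, x79} × {ν} = {(x78,ν), (x79,ν)}
  {x79} × {λ, ν} = {(x79,λ), (x79,ν)}
  {x79} × {μ, ν} = {(x79,μ), (x79,ν)}
  {x78} × {λ, μ, ν} = {(x78,λ), (x78,μ), (x78,ν)}
  {x79} × {λ, μ, ν} = {(x79,λ), (x79,μ), (x79,ν)}
  {x78, x79} × {λ, ν} = {(x78,λ), (x78,ν), (x79,λ), (x79,ν)}
  {x78, x79} × {μ, ν} = {(x78,μ), (x78,ν), (x79,μ), (x79,ν)}
  {x78, x79} × {λ, μ, ν} = {(x78,λ), (x78,μ), (x78,ν), (x79,λ), (x79,μ), (x79,ν)}
These 16 distinct sets form the basis B.
Close under arbitrary unions to get τ_{X×Y}; counting gives |τ_{X×Y}| = 36.


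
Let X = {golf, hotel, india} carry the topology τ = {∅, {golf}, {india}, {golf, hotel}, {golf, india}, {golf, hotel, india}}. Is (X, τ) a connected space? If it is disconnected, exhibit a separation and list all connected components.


(X, τ) is disconnected; components = [{india}, {golf, hotel}].

Find clopen sets (U ∈ τ with X ∖ U ∈ τ):
  U = ∅, X ∖ U = {golf, hotel, india} — both open, so U is clopen.
  U = {india}, X ∖ U = {golf, hotel} — both open, so U is clopen.
  U = {golf, hotel}, X ∖ U = {india} — both open, so U is clopen.
  U = {golf, hotel, india}, X ∖ U = ∅ — both open, so U is clopen.
Nontrivial clopen(s) exist: e.g. {india}. So (X, τ) is disconnected.
Compute connected components by grouping points that agree on all clopens:
  component: {india}
  component: {golf, hotel}


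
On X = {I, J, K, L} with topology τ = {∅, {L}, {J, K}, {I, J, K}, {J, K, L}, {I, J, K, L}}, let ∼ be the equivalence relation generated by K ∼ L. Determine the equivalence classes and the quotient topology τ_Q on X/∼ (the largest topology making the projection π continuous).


X/∼ = {[I], [J], [K=L]}; |τ_Q| = 3.

Equivalence classes: [I], [J], [K=L].
Quotient map π: X → X/∼ sends I ↦ [I], J ↦ [J], K ↦ [K=L], L ↦ [K=L].
For each subset V ⊆ X/∼, compute π^{-1}(V) ⊆ X and check whether π^{-1}(V) ∈ τ. V is open in τ_Q iff π^{-1}(V) ∈ τ.
  V = {}: π^{-1}(V) = ∅ ∈ τ ✓.
  V = {[I]}: π^{-1}(V) = {I} ∉ τ ✗.
  V = {[J]}: π^{-1}(V) = {J} ∉ τ ✗.
  V = {[I], [J]}: π^{-1}(V) = {I, J} ∉ τ ✗.
  V = {[K=L]}: π^{-1}(V) = {K, L} ∉ τ ✗.
  V = {[I], [K=L]}: π^{-1}(V) = {I, K, L} ∉ τ ✗.
  V = {[J], [K=L]}: π^{-1}(V) = {J, K, L} ∈ τ ✓.
  V = {[I], [J], [K=L]}: π^{-1}(V) = {I, J, K, L} ∈ τ ✓.
Open sets in the quotient: τ_Q = {{}, {[J], [K=L]}, {[I], [J], [K=L]}} (3 elements).


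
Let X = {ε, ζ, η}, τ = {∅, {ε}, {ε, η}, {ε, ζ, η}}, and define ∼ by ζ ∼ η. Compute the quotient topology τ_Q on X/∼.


X/∼ = {[ε], [ζ=η]}; |τ_Q| = 3.

Equivalence classes: [ε], [ζ=η].
Quotient map π: X → X/∼ sends ε ↦ [ε], ζ ↦ [ζ=η], η ↦ [ζ=η].
For each subset V ⊆ X/∼, compute π^{-1}(V) ⊆ X and check whether π^{-1}(V) ∈ τ. V is open in τ_Q iff π^{-1}(V) ∈ τ.
  V = {}: π^{-1}(V) = ∅ ∈ τ ✓.
  V = {[ε]}: π^{-1}(V) = {ε} ∈ τ ✓.
  V = {[ζ=η]}: π^{-1}(V) = {ζ, η} ∉ τ ✗.
  V = {[ε], [ζ=η]}: π^{-1}(V) = {ε, ζ, η} ∈ τ ✓.
Open sets in the quotient: τ_Q = {{}, {[ε]}, {[ε], [ζ=η]}} (3 elements).


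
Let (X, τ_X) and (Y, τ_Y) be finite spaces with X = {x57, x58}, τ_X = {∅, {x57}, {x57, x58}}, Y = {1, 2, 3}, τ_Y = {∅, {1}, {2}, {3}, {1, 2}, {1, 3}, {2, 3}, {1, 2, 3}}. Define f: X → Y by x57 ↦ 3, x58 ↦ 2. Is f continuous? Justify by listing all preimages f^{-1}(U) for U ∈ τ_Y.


f is NOT continuous.

Compute f^{-1}(U) for each U ∈ τ_Y:
  U = ∅: f^{-1}(U) = ∅ ∈ τ_X ✓.
  U = {1}: f^{-1}(U) = ∅ ∈ τ_X ✓.
  U = {2}: f^{-1}(U) = {x58} ∉ τ_X ✗.
  U = {3}: f^{-1}(U) = {x57} ∈ τ_X ✓.
  U = {1, 2}: f^{-1}(U) = {x58} ∉ τ_X ✗.
  U = {1, 3}: f^{-1}(U) = {x57} ∈ τ_X ✓.
  U = {2, 3}: f^{-1}(U) = {x57, x58} ∈ τ_X ✓.
  U = {1, 2, 3}: f^{-1}(U) = {x57, x58} ∈ τ_X ✓.
Found U = {2} with f^{-1}(U) = {x58} not in τ_X. Therefore f is NOT continuous.


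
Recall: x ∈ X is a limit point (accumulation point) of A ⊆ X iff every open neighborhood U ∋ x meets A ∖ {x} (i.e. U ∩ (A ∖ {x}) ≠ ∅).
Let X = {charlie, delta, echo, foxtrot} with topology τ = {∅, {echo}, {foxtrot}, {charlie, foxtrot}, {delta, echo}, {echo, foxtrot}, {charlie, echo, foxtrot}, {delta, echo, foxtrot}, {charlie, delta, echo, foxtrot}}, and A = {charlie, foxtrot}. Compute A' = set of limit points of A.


A' = {charlie}

For each x ∈ X, list the open sets U ∈ τ with x ∈ U, then check whether U ∩ (A ∖ {x}) ≠ ∅ for every such U.
  x = charlie: opens ∋ x are {charlie, foxtrot}, {charlie, echo, foxtrot}, {charlie, delta, echo, foxtrot}; each meets A ∖ {charlie}, so x IS a limit point.
  x = delta: open {delta, echo} ∋ x has {delta, echo} ∩ (A ∖ {delta}) = ∅, so x is NOT a limit point.
  x = echo: open {echo} ∋ x has {echo} ∩ (A ∖ {echo}) = ∅, so x is NOT a limit point.
  x = foxtrot: open {foxtrot} ∋ x has {foxtrot} ∩ (A ∖ {foxtrot}) = ∅, so x is NOT a limit point.
Collecting: A' = {charlie}.


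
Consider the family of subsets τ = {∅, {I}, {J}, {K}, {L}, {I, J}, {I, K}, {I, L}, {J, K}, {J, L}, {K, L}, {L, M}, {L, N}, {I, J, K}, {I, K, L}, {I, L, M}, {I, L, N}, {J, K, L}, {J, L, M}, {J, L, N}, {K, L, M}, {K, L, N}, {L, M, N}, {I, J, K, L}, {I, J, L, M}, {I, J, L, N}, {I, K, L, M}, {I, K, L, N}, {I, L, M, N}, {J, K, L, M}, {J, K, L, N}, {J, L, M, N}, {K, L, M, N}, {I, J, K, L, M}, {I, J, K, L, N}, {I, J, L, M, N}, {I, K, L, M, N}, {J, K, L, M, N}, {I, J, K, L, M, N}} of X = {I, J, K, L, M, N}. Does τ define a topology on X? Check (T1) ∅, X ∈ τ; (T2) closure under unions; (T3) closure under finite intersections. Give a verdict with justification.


τ is NOT a topology on X.

Axiom (T1): ∅ ∈ τ? Yes; X ∈ τ? Yes.
Axiom (T2/T3): check pairwise unions and intersections of members of τ.
Counterexample for (T2): {I} ∪ {J, L} = {I, J, L} ∉ τ. Therefore τ is NOT a topology.


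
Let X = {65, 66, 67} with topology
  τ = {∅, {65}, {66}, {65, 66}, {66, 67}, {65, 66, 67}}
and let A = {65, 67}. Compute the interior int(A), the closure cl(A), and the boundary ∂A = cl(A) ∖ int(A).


int(A) = {65}, cl(A) = {65, 67}, ∂A = {67}.

Closed sets in (X, τ) are complements of opens:
  closed(X, τ) = {∅, {65}, {67}, {65, 67}, {66, 67}, {65, 66, 67}}.
int(A) = ⋃ {U ∈ τ : U ⊆ A}. Opens contained in A: ∅, {65}.
Taking the union of these: int(A) = {65}.
cl(A) = ⋂ {C closed : A ⊆ C}. Closed sets containing A: {65, 67}, {65, 66, 67}.
Intersecting these: cl(A) = {65, 67}.
∂A = cl(A) ∖ int(A) = {65, 67} ∖ {65} = {67}.


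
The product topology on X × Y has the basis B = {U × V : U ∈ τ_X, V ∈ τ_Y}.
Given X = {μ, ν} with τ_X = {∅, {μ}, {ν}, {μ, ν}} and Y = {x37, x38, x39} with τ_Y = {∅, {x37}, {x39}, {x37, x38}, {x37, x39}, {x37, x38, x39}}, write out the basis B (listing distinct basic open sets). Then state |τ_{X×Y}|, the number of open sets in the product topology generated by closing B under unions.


Basis B = {∅ × ∅, {μ} × {x37}, {μ} × {x39}, {ν} × {x37}, {ν} × {x39}, {μ} × {x37, x38}, {μ} × {x37, x39}, {μ, ν} × {x37}, {μ, ν} × {x39}, {ν} × {x37, x38}, {ν} × {x37, x39}, {μ} × {x37, x38, x39}, {ν} × {x37, x38, x39}, {μ, ν} × {x37, x38}, {μ, ν} × {x37, x39}, {μ, ν} × {x37, x38, x39}}; |τ_{X×Y}| = 36.

Enumerate products U × V with U ∈ τ_X, V ∈ τ_Y (deduplicated):
  ∅ × ∅ = {} (∅)
  {μ} × {x37} = {(μ,x37)}
  {μ} × {x39} = {(μ,x39)}
  {ν} × {x37} = {(ν,x37)}
  {ν} × {x39} = {(ν,x39)}
  {μ} × {x37, x38} = {(μ,x37), (μ,x38)}
  {μ} × {x37, x39} = {(μ,x37), (μ,x39)}
  {μ, ν} × {x37} = {(μ,x37), (ν,x37)}
  {μ, ν} × {x39} = {(μ,x39), (ν,x39)}
  {ν} × {x37, x38} = {(ν,x37), (ν,x38)}
  {ν} × {x37, x39} = {(ν,x37), (ν,x39)}
  {μ} × {x37, x38, x39} = {(μ,x37), (μ,x38), (μ,x39)}
  {ν} × {x37, x38, x39} = {(ν,x37), (ν,x38), (ν,x39)}
  {μ, ν} × {x37, x38} = {(μ,x37), (μ,x38), (ν,x37), (ν,x38)}
  {μ, ν} × {x37, x39} = {(μ,x37), (μ,x39), (ν,x37), (ν,x39)}
  {μ, ν} × {x37, x38, x39} = {(μ,x37), (μ,x38), (μ,x39), (ν,x37), (ν,x38), (ν,x39)}
These 16 distinct sets form the basis B.
Close under arbitrary unions to get τ_{X×Y}; counting gives |τ_{X×Y}| = 36.


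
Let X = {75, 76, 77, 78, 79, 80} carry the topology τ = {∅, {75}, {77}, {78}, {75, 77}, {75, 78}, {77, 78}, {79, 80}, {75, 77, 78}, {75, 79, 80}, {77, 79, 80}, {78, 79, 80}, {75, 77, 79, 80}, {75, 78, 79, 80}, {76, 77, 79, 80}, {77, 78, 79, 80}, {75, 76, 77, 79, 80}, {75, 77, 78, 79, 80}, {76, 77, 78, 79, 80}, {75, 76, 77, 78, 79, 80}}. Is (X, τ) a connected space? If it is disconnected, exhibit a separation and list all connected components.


(X, τ) is disconnected; components = [{75}, {78}, {76, 77, 79, 80}].

Find clopen sets (U ∈ τ with X ∖ U ∈ τ):
  U = ∅, X ∖ U = {75, 76, 77, 78, 79, 80} — both open, so U is clopen.
  U = {75}, X ∖ U = {76, 77, 78, 79, 80} — both open, so U is clopen.
  U = {78}, X ∖ U = {75, 76, 77, 79, 80} — both open, so U is clopen.
  U = {75, 78}, X ∖ U = {76, 77, 79, 80} — both open, so U is clopen.
  U = {76, 77, 79, 80}, X ∖ U = {75, 78} — both open, so U is clopen.
  U = {75, 76, 77, 79, 80}, X ∖ U = {78} — both open, so U is clopen.
  U = {76, 77, 78, 79, 80}, X ∖ U = {75} — both open, so U is clopen.
  U = {75, 76, 77, 78, 79, 80}, X ∖ U = ∅ — both open, so U is clopen.
Nontrivial clopen(s) exist: e.g. {78}. So (X, τ) is disconnected.
Compute connected components by grouping points that agree on all clopens:
  component: {75}
  component: {78}
  component: {76, 77, 79, 80}


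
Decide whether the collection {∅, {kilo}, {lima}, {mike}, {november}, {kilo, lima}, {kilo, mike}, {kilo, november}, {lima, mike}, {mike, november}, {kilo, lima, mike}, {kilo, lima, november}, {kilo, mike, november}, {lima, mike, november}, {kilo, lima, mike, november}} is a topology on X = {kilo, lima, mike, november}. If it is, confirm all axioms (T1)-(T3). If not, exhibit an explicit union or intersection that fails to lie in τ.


τ is NOT a topology on X.

Axiom (T1): ∅ ∈ τ? Yes; X ∈ τ? Yes.
Axiom (T2/T3): check pairwise unions and intersections of members of τ.
Counterexample for (T2): {lima} ∪ {november} = {lima, november} ∉ τ. Therefore τ is NOT a topology.


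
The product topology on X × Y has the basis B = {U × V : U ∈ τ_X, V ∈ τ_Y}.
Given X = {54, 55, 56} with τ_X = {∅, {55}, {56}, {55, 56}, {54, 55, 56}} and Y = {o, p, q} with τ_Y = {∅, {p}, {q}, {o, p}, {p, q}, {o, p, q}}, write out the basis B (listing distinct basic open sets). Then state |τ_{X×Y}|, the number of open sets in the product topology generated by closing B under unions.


Basis B = {∅ × ∅, {55} × {p}, {55} × {q}, {56} × {p}, {56} × {q}, {55} × {o, p}, {55} × {p, q}, {55, 56} × {p}, {55, 56} × {q}, {56} × {o, p}, {56} × {p, q}, {54, 55, 56} × {p}, {54, 55, 56} × {q}, {55} × {o, p, q}, {56} × {o, p, q}, {55, 56} × {o, p}, {55, 56} × {p, q}, {54, 55, 56} × {o, p}, {54, 55, 56} × {p, q}, {55, 56} × {o, p, q}, {54, 55, 56} × {o, p, q}}; |τ_{X×Y}| = 70.

Enumerate products U × V with U ∈ τ_X, V ∈ τ_Y (deduplicated):
  ∅ × ∅ = {} (∅)
  {55} × {p} = {(55,p)}
  {55} × {q} = {(55,q)}
  {56} × {p} = {(56,p)}
  {56} × {q} = {(56,q)}
  {55} × {o, p} = {(55,o), (55,p)}
  {55} × {p, q} = {(55,p), (55,q)}
  {55, 56} × {p} = {(55,p), (56,p)}
  {55, 56} × {q} = {(55,q), (56,q)}
  {56} × {o, p} = {(56,o), (56,p)}
  {56} × {p, q} = {(56,p), (56,q)}
  {54, 55, 56} × {p} = {(54,p), (55,p), (56,p)}
  {54, 55, 56} × {q} = {(54,q), (55,q), (56,q)}
  {55} × {o, p, q} = {(55,o), (55,p), (55,q)}
  {56} × {o, p, q} = {(56,o), (56,p), (56,q)}
  {55, 56} × {o, p} = {(55,o), (55,p), (56,o), (56,p)}
  {55, 56} × {p, q} = {(55,p), (55,q), (56,p), (56,q)}
  {54, 55, 56} × {o, p} = {(54,o), (54,p), (55,o), (55,p), (56,o), (56,p)}
  {54, 55, 56} × {p, q} = {(54,p), (54,q), (55,p), (55,q), (56,p), (56,q)}
  {55, 56} × {o, p, q} = {(55,o), (55,p), (55,q), (56,o), (56,p), (56,q)}
  {54, 55, 56} × {o, p, q} = {(54,o), (54,p), (54,q), (55,o), (55,p), (55,q), (56,o), (56,p), (56,q)}
These 21 distinct sets form the basis B.
Close under arbitrary unions to get τ_{X×Y}; counting gives |τ_{X×Y}| = 70.


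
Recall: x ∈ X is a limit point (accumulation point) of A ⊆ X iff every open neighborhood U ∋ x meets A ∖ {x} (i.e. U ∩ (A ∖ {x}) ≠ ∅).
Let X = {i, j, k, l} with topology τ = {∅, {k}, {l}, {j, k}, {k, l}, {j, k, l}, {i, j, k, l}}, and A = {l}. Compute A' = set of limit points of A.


A' = {i}

For each x ∈ X, list the open sets U ∈ τ with x ∈ U, then check whether U ∩ (A ∖ {x}) ≠ ∅ for every such U.
  x = i: opens ∋ x are {i, j, k, l}; each meets A ∖ {i}, so x IS a limit point.
  x = j: open {j, k} ∋ x has {j, k} ∩ (A ∖ {j}) = ∅, so x is NOT a limit point.
  x = k: open {k} ∋ x has {k} ∩ (A ∖ {k}) = ∅, so x is NOT a limit point.
  x = l: open {l} ∋ x has {l} ∩ (A ∖ {l}) = ∅, so x is NOT a limit point.
Collecting: A' = {i}.


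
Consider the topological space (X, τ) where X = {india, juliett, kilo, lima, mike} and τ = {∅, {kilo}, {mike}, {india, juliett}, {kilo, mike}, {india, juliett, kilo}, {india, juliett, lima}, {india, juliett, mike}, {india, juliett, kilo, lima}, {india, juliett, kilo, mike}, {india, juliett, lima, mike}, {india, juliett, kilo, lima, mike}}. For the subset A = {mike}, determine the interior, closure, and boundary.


int(A) = {mike}, cl(A) = {mike}, ∂A = ∅.

Closed sets in (X, τ) are complements of opens:
  closed(X, τ) = {∅, {kilo}, {lima}, {mike}, {kilo, lima}, {kilo, mike}, {lima, mike}, {india, juliett, lima}, {kilo, lima, mike}, {india, juliett, kilo, lima}, {india, juliett, lima, mike}, {india, juliett, kilo, lima, mike}}.
int(A) = ⋃ {U ∈ τ : U ⊆ A}. Opens contained in A: ∅, {mike}.
Taking the union of these: int(A) = {mike}.
cl(A) = ⋂ {C closed : A ⊆ C}. Closed sets containing A: {mike}, {kilo, mike}, {lima, mike}, {kilo, lima, mike}, {india, juliett, lima, mike}, {india, juliett, kilo, lima, mike}.
Intersecting these: cl(A) = {mike}.
∂A = cl(A) ∖ int(A) = {mike} ∖ {mike} = ∅.


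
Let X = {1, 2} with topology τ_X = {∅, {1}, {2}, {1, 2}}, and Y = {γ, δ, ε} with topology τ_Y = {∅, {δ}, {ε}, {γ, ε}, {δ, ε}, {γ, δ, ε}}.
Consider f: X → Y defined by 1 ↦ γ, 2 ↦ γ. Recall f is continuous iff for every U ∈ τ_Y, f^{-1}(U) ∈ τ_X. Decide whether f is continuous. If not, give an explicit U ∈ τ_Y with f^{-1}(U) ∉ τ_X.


f IS continuous.

Compute f^{-1}(U) for each U ∈ τ_Y:
  U = ∅: f^{-1}(U) = ∅ ∈ τ_X ✓.
  U = {δ}: f^{-1}(U) = ∅ ∈ τ_X ✓.
  U = {ε}: f^{-1}(U) = ∅ ∈ τ_X ✓.
  U = {γ, ε}: f^{-1}(U) = {1, 2} ∈ τ_X ✓.
  U = {δ, ε}: f^{-1}(U) = ∅ ∈ τ_X ✓.
  U = {γ, δ, ε}: f^{-1}(U) = {1, 2} ∈ τ_X ✓.
Every preimage lies in τ_X, so f IS continuous.


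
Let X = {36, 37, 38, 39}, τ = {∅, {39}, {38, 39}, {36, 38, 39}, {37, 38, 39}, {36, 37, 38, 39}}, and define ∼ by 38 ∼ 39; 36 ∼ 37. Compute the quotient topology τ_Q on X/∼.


X/∼ = {[36=37], [38=39]}; |τ_Q| = 3.

Equivalence classes: [36=37], [38=39].
Quotient map π: X → X/∼ sends 36 ↦ [36=37], 37 ↦ [36=37], 38 ↦ [38=39], 39 ↦ [38=39].
For each subset V ⊆ X/∼, compute π^{-1}(V) ⊆ X and check whether π^{-1}(V) ∈ τ. V is open in τ_Q iff π^{-1}(V) ∈ τ.
  V = {}: π^{-1}(V) = ∅ ∈ τ ✓.
  V = {[36=37]}: π^{-1}(V) = {36, 37} ∉ τ ✗.
  V = {[38=39]}: π^{-1}(V) = {38, 39} ∈ τ ✓.
  V = {[36=37], [38=39]}: π^{-1}(V) = {36, 37, 38, 39} ∈ τ ✓.
Open sets in the quotient: τ_Q = {{}, {[38=39]}, {[36=37], [38=39]}} (3 elements).


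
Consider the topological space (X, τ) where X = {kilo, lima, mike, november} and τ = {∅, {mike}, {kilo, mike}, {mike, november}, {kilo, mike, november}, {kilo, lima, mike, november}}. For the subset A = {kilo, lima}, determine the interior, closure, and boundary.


int(A) = ∅, cl(A) = {kilo, lima}, ∂A = {kilo, lima}.

Closed sets in (X, τ) are complements of opens:
  closed(X, τ) = {∅, {lima}, {kilo, lima}, {lima, november}, {kilo, lima, november}, {kilo, lima, mike, november}}.
int(A) = ⋃ {U ∈ τ : U ⊆ A}. Opens contained in A: ∅.
Taking the union of these: int(A) = ∅.
cl(A) = ⋂ {C closed : A ⊆ C}. Closed sets containing A: {kilo, lima}, {kilo, lima, november}, {kilo, lima, mike, november}.
Intersecting these: cl(A) = {kilo, lima}.
∂A = cl(A) ∖ int(A) = {kilo, lima} ∖ ∅ = {kilo, lima}.


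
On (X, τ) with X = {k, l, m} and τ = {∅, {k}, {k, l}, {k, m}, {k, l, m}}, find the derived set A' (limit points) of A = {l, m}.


A' = ∅

For each x ∈ X, list the open sets U ∈ τ with x ∈ U, then check whether U ∩ (A ∖ {x}) ≠ ∅ for every such U.
  x = k: open {k} ∋ x has {k} ∩ (A ∖ {k}) = ∅, so x is NOT a limit point.
  x = l: open {k, l} ∋ x has {k, l} ∩ (A ∖ {l}) = ∅, so x is NOT a limit point.
  x = m: open {k, m} ∋ x has {k, m} ∩ (A ∖ {m}) = ∅, so x is NOT a limit point.
Collecting: A' = ∅.


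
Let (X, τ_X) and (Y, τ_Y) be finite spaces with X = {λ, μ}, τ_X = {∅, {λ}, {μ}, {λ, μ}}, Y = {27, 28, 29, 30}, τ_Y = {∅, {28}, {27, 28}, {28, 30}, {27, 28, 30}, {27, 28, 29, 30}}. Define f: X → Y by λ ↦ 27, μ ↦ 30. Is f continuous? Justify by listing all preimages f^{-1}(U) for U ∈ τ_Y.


f IS continuous.

Compute f^{-1}(U) for each U ∈ τ_Y:
  U = ∅: f^{-1}(U) = ∅ ∈ τ_X ✓.
  U = {28}: f^{-1}(U) = ∅ ∈ τ_X ✓.
  U = {27, 28}: f^{-1}(U) = {λ} ∈ τ_X ✓.
  U = {28, 30}: f^{-1}(U) = {μ} ∈ τ_X ✓.
  U = {27, 28, 30}: f^{-1}(U) = {λ, μ} ∈ τ_X ✓.
  U = {27, 28, 29, 30}: f^{-1}(U) = {λ, μ} ∈ τ_X ✓.
Every preimage lies in τ_X, so f IS continuous.


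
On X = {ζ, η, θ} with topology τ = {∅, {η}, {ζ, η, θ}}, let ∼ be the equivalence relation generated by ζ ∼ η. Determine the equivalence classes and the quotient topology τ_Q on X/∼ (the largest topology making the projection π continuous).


X/∼ = {[ζ=η], [θ]}; |τ_Q| = 2.

Equivalence classes: [ζ=η], [θ].
Quotient map π: X → X/∼ sends ζ ↦ [ζ=η], η ↦ [ζ=η], θ ↦ [θ].
For each subset V ⊆ X/∼, compute π^{-1}(V) ⊆ X and check whether π^{-1}(V) ∈ τ. V is open in τ_Q iff π^{-1}(V) ∈ τ.
  V = {}: π^{-1}(V) = ∅ ∈ τ ✓.
  V = {[ζ=η]}: π^{-1}(V) = {ζ, η} ∉ τ ✗.
  V = {[θ]}: π^{-1}(V) = {θ} ∉ τ ✗.
  V = {[ζ=η], [θ]}: π^{-1}(V) = {ζ, η, θ} ∈ τ ✓.
Open sets in the quotient: τ_Q = {{}, {[ζ=η], [θ]}} (2 elements).


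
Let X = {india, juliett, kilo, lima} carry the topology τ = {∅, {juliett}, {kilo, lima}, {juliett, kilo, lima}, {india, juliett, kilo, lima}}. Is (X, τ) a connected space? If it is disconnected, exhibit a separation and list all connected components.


(X, τ) is connected.

Find clopen sets (U ∈ τ with X ∖ U ∈ τ):
  U = ∅, X ∖ U = {india, juliett, kilo, lima} — both open, so U is clopen.
  U = {india, juliett, kilo, lima}, X ∖ U = ∅ — both open, so U is clopen.
Only trivial clopens (∅ and X) exist, so (X, τ) is connected.
Compute connected components by grouping points that agree on all clopens:
  component: {india, juliett, kilo, lima}


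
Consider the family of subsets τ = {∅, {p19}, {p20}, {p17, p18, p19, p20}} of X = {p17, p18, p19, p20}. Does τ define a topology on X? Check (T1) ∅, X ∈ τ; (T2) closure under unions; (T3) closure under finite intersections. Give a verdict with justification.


τ is NOT a topology on X.

Axiom (T1): ∅ ∈ τ? Yes; X ∈ τ? Yes.
Axiom (T2/T3): check pairwise unions and intersections of members of τ.
Counterexample for (T2): {p19} ∪ {p20} = {p19, p20} ∉ τ. Therefore τ is NOT a topology.


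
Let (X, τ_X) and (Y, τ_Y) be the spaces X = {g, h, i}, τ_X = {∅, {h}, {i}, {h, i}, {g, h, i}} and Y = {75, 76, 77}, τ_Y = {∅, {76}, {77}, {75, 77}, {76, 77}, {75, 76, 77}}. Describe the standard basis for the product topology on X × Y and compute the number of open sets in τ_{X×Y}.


Basis B = {∅ × ∅, {h} × {76}, {h} × {77}, {i} × {76}, {i} × {77}, {h} × {75, 77}, {h} × {76, 77}, {h, i} × {76}, {h, i} × {77}, {i} × {75, 77}, {i} × {76, 77}, {g, h, i} × {76}, {g, h, i} × {77}, {h} × {75, 76, 77}, {i} × {75, 76, 77}, {h, i} × {75, 77}, {h, i} × {76, 77}, {g, h, i} × {75, 77}, {g, h, i} × {76, 77}, {h, i} × {75, 76, 77}, {g, h, i} × {75, 76, 77}}; |τ_{X×Y}| = 70.

Enumerate products U × V with U ∈ τ_X, V ∈ τ_Y (deduplicated):
  ∅ × ∅ = {} (∅)
  {h} × {76} = {(h,76)}
  {h} × {77} = {(h,77)}
  {i} × {76} = {(i,76)}
  {i} × {77} = {(i,77)}
  {h} × {75, 77} = {(h,75), (h,77)}
  {h} × {76, 77} = {(h,76), (h,77)}
  {h, i} × {76} = {(h,76), (i,76)}
  {h, i} × {77} = {(h,77), (i,77)}
  {i} × {75, 77} = {(i,75), (i,77)}
  {i} × {76, 77} = {(i,76), (i,77)}
  {g, h, i} × {76} = {(g,76), (h,76), (i,76)}
  {g, h, i} × {77} = {(g,77), (h,77), (i,77)}
  {h} × {75, 76, 77} = {(h,75), (h,76), (h,77)}
  {i} × {75, 76, 77} = {(i,75), (i,76), (i,77)}
  {h, i} × {75, 77} = {(h,75), (h,77), (i,75), (i,77)}
  {h, i} × {76, 77} = {(h,76), (h,77), (i,76), (i,77)}
  {g, h, i} × {75, 77} = {(g,75), (g,77), (h,75), (h,77), (i,75), (i,77)}
  {g, h, i} × {76, 77} = {(g,76), (g,77), (h,76), (h,77), (i,76), (i,77)}
  {h, i} × {75, 76, 77} = {(h,75), (h,76), (h,77), (i,75), (i,76), (i,77)}
  {g, h, i} × {75, 76, 77} = {(g,75), (g,76), (g,77), (h,75), (h,76), (h,77), (i,75), (i,76), (i,77)}
These 21 distinct sets form the basis B.
Close under arbitrary unions to get τ_{X×Y}; counting gives |τ_{X×Y}| = 70.


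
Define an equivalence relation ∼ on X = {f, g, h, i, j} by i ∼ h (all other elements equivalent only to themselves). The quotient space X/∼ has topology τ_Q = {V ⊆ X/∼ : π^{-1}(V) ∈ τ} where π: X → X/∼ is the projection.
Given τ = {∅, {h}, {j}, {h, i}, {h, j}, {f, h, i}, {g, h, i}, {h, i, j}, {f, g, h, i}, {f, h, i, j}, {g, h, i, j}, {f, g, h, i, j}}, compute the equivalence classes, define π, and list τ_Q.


X/∼ = {[f], [g], [h=i], [j]}; |τ_Q| = 10.

Equivalence classes: [f], [g], [h=i], [j].
Quotient map π: X → X/∼ sends f ↦ [f], g ↦ [g], h ↦ [h=i], i ↦ [h=i], j ↦ [j].
For each subset V ⊆ X/∼, compute π^{-1}(V) ⊆ X and check whether π^{-1}(V) ∈ τ. V is open in τ_Q iff π^{-1}(V) ∈ τ.
  V = {}: π^{-1}(V) = ∅ ∈ τ ✓.
  V = {[f]}: π^{-1}(V) = {f} ∉ τ ✗.
  V = {[g]}: π^{-1}(V) = {g} ∉ τ ✗.
  V = {[f], [g]}: π^{-1}(V) = {f, g} ∉ τ ✗.
  V = {[h=i]}: π^{-1}(V) = {h, i} ∈ τ ✓.
  V = {[f], [h=i]}: π^{-1}(V) = {f, h, i} ∈ τ ✓.
  V = {[g], [h=i]}: π^{-1}(V) = {g, h, i} ∈ τ ✓.
  V = {[f], [g], [h=i]}: π^{-1}(V) = {f, g, h, i} ∈ τ ✓.
  V = {[j]}: π^{-1}(V) = {j} ∈ τ ✓.
  V = {[f], [j]}: π^{-1}(V) = {f, j} ∉ τ ✗.
  V = {[g], [j]}: π^{-1}(V) = {g, j} ∉ τ ✗.
  V = {[f], [g], [j]}: π^{-1}(V) = {f, g, j} ∉ τ ✗.
  V = {[h=i], [j]}: π^{-1}(V) = {h, i, j} ∈ τ ✓.
  V = {[f], [h=i], [j]}: π^{-1}(V) = {f, h, i, j} ∈ τ ✓.
  V = {[g], [h=i], [j]}: π^{-1}(V) = {g, h, i, j} ∈ τ ✓.
  V = {[f], [g], [h=i], [j]}: π^{-1}(V) = {f, g, h, i, j} ∈ τ ✓.
Open sets in the quotient: τ_Q = {{}, {[h=i]}, {[f], [h=i]}, {[g], [h=i]}, {[f], [g], [h=i]}, {[j]}, {[h=i], [j]}, {[f], [h=i], [j]}, {[g], [h=i], [j]}, {[f], [g], [h=i], [j]}} (10 elements).


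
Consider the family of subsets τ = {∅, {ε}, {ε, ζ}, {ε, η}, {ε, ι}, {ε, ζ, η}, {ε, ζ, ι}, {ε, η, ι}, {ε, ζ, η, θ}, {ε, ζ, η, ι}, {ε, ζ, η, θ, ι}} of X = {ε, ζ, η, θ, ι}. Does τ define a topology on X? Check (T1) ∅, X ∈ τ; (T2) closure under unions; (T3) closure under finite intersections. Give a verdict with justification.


τ IS a topology on X.

Axiom (T1): ∅ ∈ τ? Yes; X ∈ τ? Yes.
Axiom (T2/T3): check pairwise unions and intersections of members of τ.
All pairwise intersections and unions checked — each lies in τ. Therefore τ satisfies (T1), (T2), (T3): it IS a topology on X.


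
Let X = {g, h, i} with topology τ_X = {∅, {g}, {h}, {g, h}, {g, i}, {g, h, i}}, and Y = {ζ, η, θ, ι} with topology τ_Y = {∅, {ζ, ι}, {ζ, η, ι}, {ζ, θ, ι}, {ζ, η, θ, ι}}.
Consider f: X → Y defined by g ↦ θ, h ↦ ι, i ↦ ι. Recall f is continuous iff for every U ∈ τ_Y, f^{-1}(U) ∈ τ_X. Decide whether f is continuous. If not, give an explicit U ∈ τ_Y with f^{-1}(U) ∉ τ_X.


f is NOT continuous.

Compute f^{-1}(U) for each U ∈ τ_Y:
  U = ∅: f^{-1}(U) = ∅ ∈ τ_X ✓.
  U = {ζ, ι}: f^{-1}(U) = {h, i} ∉ τ_X ✗.
  U = {ζ, η, ι}: f^{-1}(U) = {h, i} ∉ τ_X ✗.
  U = {ζ, θ, ι}: f^{-1}(U) = {g, h, i} ∈ τ_X ✓.
  U = {ζ, η, θ, ι}: f^{-1}(U) = {g, h, i} ∈ τ_X ✓.
Found U = {ζ, ι} with f^{-1}(U) = {h, i} not in τ_X. Therefore f is NOT continuous.


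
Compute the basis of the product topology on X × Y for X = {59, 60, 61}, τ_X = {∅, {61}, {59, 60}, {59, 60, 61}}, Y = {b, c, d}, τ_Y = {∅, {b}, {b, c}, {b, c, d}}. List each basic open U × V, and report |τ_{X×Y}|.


Basis B = {∅ × ∅, {61} × {b}, {59, 60} × {b}, {61} × {b, c}, {59, 60, 61} × {b}, {61} × {b, c, d}, {59, 60} × {b, c}, {59, 60} × {b, c, d}, {59, 60, 61} × {b, c}, {59, 60, 61} × {b, c, d}}; |τ_{X×Y}| = 16.

Enumerate products U × V with U ∈ τ_X, V ∈ τ_Y (deduplicated):
  ∅ × ∅ = {} (∅)
  {61} × {b} = {(61,b)}
  {59, 60} × {b} = {(59,b), (60,b)}
  {61} × {b, c} = {(61,b), (61,c)}
  {59, 60, 61} × {b} = {(59,b), (60,b), (61,b)}
  {61} × {b, c, d} = {(61,b), (61,c), (61,d)}
  {59, 60} × {b, c} = {(59,b), (59,c), (60,b), (60,c)}
  {59, 60} × {b, c, d} = {(59,b), (59,c), (59,d), (60,b), (60,c), (60,d)}
  {59, 60, 61} × {b, c} = {(59,b), (59,c), (60,b), (60,c), (61,b), (61,c)}
  {59, 60, 61} × {b, c, d} = {(59,b), (59,c), (59,d), (60,b), (60,c), (60,d), (61,b), (61,c), (61,d)}
These 10 distinct sets form the basis B.
Close under arbitrary unions to get τ_{X×Y}; counting gives |τ_{X×Y}| = 16.


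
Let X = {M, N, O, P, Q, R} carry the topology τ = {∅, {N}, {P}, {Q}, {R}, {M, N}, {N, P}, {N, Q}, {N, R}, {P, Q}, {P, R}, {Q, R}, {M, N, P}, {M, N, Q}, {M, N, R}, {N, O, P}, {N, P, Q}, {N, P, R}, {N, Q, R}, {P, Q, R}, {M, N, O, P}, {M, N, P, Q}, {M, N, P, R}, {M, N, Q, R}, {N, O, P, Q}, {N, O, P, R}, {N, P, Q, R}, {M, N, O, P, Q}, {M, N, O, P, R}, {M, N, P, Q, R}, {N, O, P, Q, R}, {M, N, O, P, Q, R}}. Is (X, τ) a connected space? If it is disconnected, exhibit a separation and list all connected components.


(X, τ) is disconnected; components = [{Q}, {R}, {M, N, O, P}].

Find clopen sets (U ∈ τ with X ∖ U ∈ τ):
  U = ∅, X ∖ U = {M, N, O, P, Q, R} — both open, so U is clopen.
  U = {Q}, X ∖ U = {M, N, O, P, R} — both open, so U is clopen.
  U = {R}, X ∖ U = {M, N, O, P, Q} — both open, so U is clopen.
  U = {Q, R}, X ∖ U = {M, N, O, P} — both open, so U is clopen.
  U = {M, N, O, P}, X ∖ U = {Q, R} — both open, so U is clopen.
  U = {M, N, O, P, Q}, X ∖ U = {R} — both open, so U is clopen.
  U = {M, N, O, P, R}, X ∖ U = {Q} — both open, so U is clopen.
  U = {M, N, O, P, Q, R}, X ∖ U = ∅ — both open, so U is clopen.
Nontrivial clopen(s) exist: e.g. {Q, R}. So (X, τ) is disconnected.
Compute connected components by grouping points that agree on all clopens:
  component: {Q}
  component: {R}
  component: {M, N, O, P}


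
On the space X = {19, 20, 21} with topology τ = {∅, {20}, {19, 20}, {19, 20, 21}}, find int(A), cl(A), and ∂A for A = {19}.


int(A) = ∅, cl(A) = {19, 21}, ∂A = {19, 21}.

Closed sets in (X, τ) are complements of opens:
  closed(X, τ) = {∅, {21}, {19, 21}, {19, 20, 21}}.
int(A) = ⋃ {U ∈ τ : U ⊆ A}. Opens contained in A: ∅.
Taking the union of these: int(A) = ∅.
cl(A) = ⋂ {C closed : A ⊆ C}. Closed sets containing A: {19, 21}, {19, 20, 21}.
Intersecting these: cl(A) = {19, 21}.
∂A = cl(A) ∖ int(A) = {19, 21} ∖ ∅ = {19, 21}.


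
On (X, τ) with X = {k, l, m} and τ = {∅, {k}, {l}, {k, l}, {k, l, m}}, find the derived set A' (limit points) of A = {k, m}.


A' = {m}

For each x ∈ X, list the open sets U ∈ τ with x ∈ U, then check whether U ∩ (A ∖ {x}) ≠ ∅ for every such U.
  x = k: open {k} ∋ x has {k} ∩ (A ∖ {k}) = ∅, so x is NOT a limit point.
  x = l: open {l} ∋ x has {l} ∩ (A ∖ {l}) = ∅, so x is NOT a limit point.
  x = m: opens ∋ x are {k, l, m}; each meets A ∖ {m}, so x IS a limit point.
Collecting: A' = {m}.


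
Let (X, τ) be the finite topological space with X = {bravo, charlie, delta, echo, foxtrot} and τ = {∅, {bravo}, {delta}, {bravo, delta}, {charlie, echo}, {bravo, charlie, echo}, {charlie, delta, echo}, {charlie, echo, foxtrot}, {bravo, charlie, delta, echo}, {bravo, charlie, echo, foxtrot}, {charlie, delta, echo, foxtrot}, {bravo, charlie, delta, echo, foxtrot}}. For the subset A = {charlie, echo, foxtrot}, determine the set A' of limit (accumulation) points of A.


A' = {charlie, echo, foxtrot}

For each x ∈ X, list the open sets U ∈ τ with x ∈ U, then check whether U ∩ (A ∖ {x}) ≠ ∅ for every such U.
  x = bravo: open {bravo} ∋ x has {bravo} ∩ (A ∖ {bravo}) = ∅, so x is NOT a limit point.
  x = charlie: opens ∋ x are {charlie, echo}, {bravo, charlie, echo}, {charlie, delta, echo}, {charlie, echo, foxtrot}, {bravo, charlie, delta, echo}, {bravo, charlie, echo, foxtrot}, {charlie, delta, echo, foxtrot}, {bravo, charlie, delta, echo, foxtrot}; each meets A ∖ {charlie}, so x IS a limit point.
  x = delta: open {delta} ∋ x has {delta} ∩ (A ∖ {delta}) = ∅, so x is NOT a limit point.
  x = echo: opens ∋ x are {charlie, echo}, {bravo, charlie, echo}, {charlie, delta, echo}, {charlie, echo, foxtrot}, {bravo, charlie, delta, echo}, {bravo, charlie, echo, foxtrot}, {charlie, delta, echo, foxtrot}, {bravo, charlie, delta, echo, foxtrot}; each meets A ∖ {echo}, so x IS a limit point.
  x = foxtrot: opens ∋ x are {charlie, echo, foxtrot}, {bravo, charlie, echo, foxtrot}, {charlie, delta, echo, foxtrot}, {bravo, charlie, delta, echo, foxtrot}; each meets A ∖ {foxtrot}, so x IS a limit point.
Collecting: A' = {charlie, echo, foxtrot}.


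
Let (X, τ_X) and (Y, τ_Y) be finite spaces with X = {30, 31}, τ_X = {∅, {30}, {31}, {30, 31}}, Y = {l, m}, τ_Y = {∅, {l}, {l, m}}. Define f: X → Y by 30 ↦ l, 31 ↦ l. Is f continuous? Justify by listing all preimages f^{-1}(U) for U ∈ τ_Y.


f IS continuous.

Compute f^{-1}(U) for each U ∈ τ_Y:
  U = ∅: f^{-1}(U) = ∅ ∈ τ_X ✓.
  U = {l}: f^{-1}(U) = {30, 31} ∈ τ_X ✓.
  U = {l, m}: f^{-1}(U) = {30, 31} ∈ τ_X ✓.
Every preimage lies in τ_X, so f IS continuous.


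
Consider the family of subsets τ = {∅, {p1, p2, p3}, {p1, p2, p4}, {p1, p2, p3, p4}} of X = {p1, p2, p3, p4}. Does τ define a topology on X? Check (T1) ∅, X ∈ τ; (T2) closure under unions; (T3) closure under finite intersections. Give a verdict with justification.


τ is NOT a topology on X.

Axiom (T1): ∅ ∈ τ? Yes; X ∈ τ? Yes.
Axiom (T2/T3): check pairwise unions and intersections of members of τ.
Counterexample for (T3): {p1, p2, p3} ∩ {p1, p2, p4} = {p1, p2} ∉ τ. Therefore τ is NOT a topology.


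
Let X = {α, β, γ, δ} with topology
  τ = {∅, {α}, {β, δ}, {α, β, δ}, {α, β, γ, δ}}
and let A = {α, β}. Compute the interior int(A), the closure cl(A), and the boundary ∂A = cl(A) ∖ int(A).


int(A) = {α}, cl(A) = {α, β, γ, δ}, ∂A = {β, γ, δ}.

Closed sets in (X, τ) are complements of opens:
  closed(X, τ) = {∅, {γ}, {α, γ}, {β, γ, δ}, {α, β, γ, δ}}.
int(A) = ⋃ {U ∈ τ : U ⊆ A}. Opens contained in A: ∅, {α}.
Taking the union of these: int(A) = {α}.
cl(A) = ⋂ {C closed : A ⊆ C}. Closed sets containing A: {α, β, γ, δ}.
Intersecting these: cl(A) = {α, β, γ, δ}.
∂A = cl(A) ∖ int(A) = {α, β, γ, δ} ∖ {α} = {β, γ, δ}.


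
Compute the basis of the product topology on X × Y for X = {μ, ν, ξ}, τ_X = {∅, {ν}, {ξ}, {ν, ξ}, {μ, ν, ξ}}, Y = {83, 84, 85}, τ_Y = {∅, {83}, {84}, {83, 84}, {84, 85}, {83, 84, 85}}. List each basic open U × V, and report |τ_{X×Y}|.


Basis B = {∅ × ∅, {ν} × {83}, {ν} × {84}, {ξ} × {83}, {ξ} × {84}, {ν} × {83, 84}, {ν, ξ} × {83}, {ν} × {84, 85}, {ν, ξ} × {84}, {ξ} × {83, 84}, {ξ} × {84, 85}, {μ, ν, ξ} × {83}, {μ, ν, ξ} × {84}, {ν} × {83, 84, 85}, {ξ} × {83, 84, 85}, {ν, ξ} × {83, 84}, {ν, ξ} × {84, 85}, {μ, ν, ξ} × {83, 84}, {μ, ν, ξ} × {84, 85}, {ν, ξ} × {83, 84, 85}, {μ, ν, ξ} × {83, 84, 85}}; |τ_{X×Y}| = 70.

Enumerate products U × V with U ∈ τ_X, V ∈ τ_Y (deduplicated):
  ∅ × ∅ = {} (∅)
  {ν} × {83} = {(ν,83)}
  {ν} × {84} = {(ν,84)}
  {ξ} × {83} = {(ξ,83)}
  {ξ} × {84} = {(ξ,84)}
  {ν} × {83, 84} = {(ν,83), (ν,84)}
  {ν, ξ} × {83} = {(ν,83), (ξ,83)}
  {ν} × {84, 85} = {(ν,84), (ν,85)}
  {ν, ξ} × {84} = {(ν,84), (ξ,84)}
  {ξ} × {83, 84} = {(ξ,83), (ξ,84)}
  {ξ} × {84, 85} = {(ξ,84), (ξ,85)}
  {μ, ν, ξ} × {83} = {(μ,83), (ν,83), (ξ,83)}
  {μ, ν, ξ} × {84} = {(μ,84), (ν,84), (ξ,84)}
  {ν} × {83, 84, 85} = {(ν,83), (ν,84), (ν,85)}
  {ξ} × {83, 84, 85} = {(ξ,83), (ξ,84), (ξ,85)}
  {ν, ξ} × {83, 84} = {(ν,83), (ν,84), (ξ,83), (ξ,84)}
  {ν, ξ} × {84, 85} = {(ν,84), (ν,85), (ξ,84), (ξ,85)}
  {μ, ν, ξ} × {83, 84} = {(μ,83), (μ,84), (ν,83), (ν,84), (ξ,83), (ξ,84)}
  {μ, ν, ξ} × {84, 85} = {(μ,84), (μ,85), (ν,84), (ν,85), (ξ,84), (ξ,85)}
  {ν, ξ} × {83, 84, 85} = {(ν,83), (ν,84), (ν,85), (ξ,83), (ξ,84), (ξ,85)}
  {μ, ν, ξ} × {83, 84, 85} = {(μ,83), (μ,84), (μ,85), (ν,83), (ν,84), (ν,85), (ξ,83), (ξ,84), (ξ,85)}
These 21 distinct sets form the basis B.
Close under arbitrary unions to get τ_{X×Y}; counting gives |τ_{X×Y}| = 70.
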